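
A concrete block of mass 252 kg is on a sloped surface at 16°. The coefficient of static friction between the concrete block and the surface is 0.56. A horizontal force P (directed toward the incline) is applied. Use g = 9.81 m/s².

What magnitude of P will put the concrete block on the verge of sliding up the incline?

At impending motion up the slope, friction acts down-slope at its limit: f = μ_s N.
Perpendicular to the incline: N = m g cos θ + P sin θ.
Along the incline: P cos θ = m g sin θ + μ_s N = m g sin θ + μ_s (m g cos θ + P sin θ).
Solving, P (cos θ − μ_s sin θ) = m g (sin θ + μ_s cos θ), so P = 252×9.81×(sin 16° + 0.56 cos 16°)/(cos 16° − 0.56 sin 16°) = 2470×0.8139/0.8069 = 2490 N.

P ≈ 2490 N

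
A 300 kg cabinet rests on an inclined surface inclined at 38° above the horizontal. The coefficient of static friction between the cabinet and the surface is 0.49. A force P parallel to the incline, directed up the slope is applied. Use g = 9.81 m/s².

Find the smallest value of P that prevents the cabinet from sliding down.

The cabinet tends to slide down (tan θ > μ_s), so at the point of impending slip friction acts up-slope at its limit: f = μ_s N.
P is parallel to the surface, so N = m g cos θ = 2320 N.
Along the incline: P + μ_s N = m g sin θ, so P = 1810 − 0.49×2320 = 676 N.

P_min ≈ 676 N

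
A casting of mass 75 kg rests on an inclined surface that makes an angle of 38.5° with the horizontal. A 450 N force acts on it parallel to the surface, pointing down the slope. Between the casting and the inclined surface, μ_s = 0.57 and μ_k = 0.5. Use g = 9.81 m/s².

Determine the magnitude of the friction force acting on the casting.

Normal force: N = m g cos θ = 75 × 9.81 × cos 38.5° = 575.8 N.
The friction needed for equilibrium is m g sin θ + P = 458 + 450 = 908 N, measured positive up-slope.
The static-friction ceiling is μ_s N = 0.57 × 575.8 = 328.2 N.
|908| exceeds 328.2 N, so the casting slips down-slope; friction is kinetic, f = μ_k N = 0.5×575.8 = 288 N.

f ≈ 288 N (up the incline)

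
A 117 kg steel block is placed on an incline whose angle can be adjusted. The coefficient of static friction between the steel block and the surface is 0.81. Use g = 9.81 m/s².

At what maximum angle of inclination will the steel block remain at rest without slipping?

θ_max ≈ 39°

At the slip threshold, m g sin θ = μ_s · m g cos θ, so tan θ = μ_s.
θ_max = arctan(0.81) = 39°.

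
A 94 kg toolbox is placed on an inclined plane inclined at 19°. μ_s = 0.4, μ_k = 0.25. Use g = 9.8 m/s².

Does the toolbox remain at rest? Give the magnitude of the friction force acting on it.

f ≈ 300 N

N = m g cos θ = 871 N.
Down-slope weight component: m g sin θ = 300 N.
μ_s N = 348 N.
300 ≤ 348 N, so it stays put; friction = 300 N.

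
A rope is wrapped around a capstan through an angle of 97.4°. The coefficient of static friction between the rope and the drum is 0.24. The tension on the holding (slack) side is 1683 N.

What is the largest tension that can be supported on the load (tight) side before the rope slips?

At impending slip the capstan equation gives T₂/T₁ = e^{μβ} with β in radians.
β = 97.4° × π/180 = 1.7 rad.
e^{μβ} = e^{0.24×1.7} = 1.504.
T₂ = T₁ · e^{μβ} = 1683 × 1.504 = 2530 N.

T_max ≈ 2530 N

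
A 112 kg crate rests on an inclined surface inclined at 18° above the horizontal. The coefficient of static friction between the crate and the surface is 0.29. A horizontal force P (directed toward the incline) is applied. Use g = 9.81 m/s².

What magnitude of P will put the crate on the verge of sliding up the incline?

P ≈ 746 N

At impending motion up the slope, friction acts down-slope at its limit: f = μ_s N.
Perpendicular to the incline: N = m g cos θ + P sin θ.
Along the incline: P cos θ = m g sin θ + μ_s N = m g sin θ + μ_s (m g cos θ + P sin θ).
Solving, P (cos θ − μ_s sin θ) = m g (sin θ + μ_s cos θ), so P = 112×9.81×(sin 18° + 0.29 cos 18°)/(cos 18° − 0.29 sin 18°) = 1100×0.5848/0.8614 = 746 N.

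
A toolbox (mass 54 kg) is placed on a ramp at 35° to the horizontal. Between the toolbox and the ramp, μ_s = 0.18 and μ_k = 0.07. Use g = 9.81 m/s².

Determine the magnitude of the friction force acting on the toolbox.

f ≈ 30.4 N (up the incline)

Perpendicular to the surface, N = m g cos θ = 54·9.81·cos 35° = 433.9 N.
For equilibrium along the incline, friction must balance the weight component: f = m g sin θ = 303.8 N up the slope.
Maximum static friction available: μ_s N = 0.18 × 433.9 = 78.11 N.
|303.8| exceeds 78.11 N, so the toolbox slips down-slope; friction is kinetic, f = μ_k N = 0.07×433.9 = 30.4 N.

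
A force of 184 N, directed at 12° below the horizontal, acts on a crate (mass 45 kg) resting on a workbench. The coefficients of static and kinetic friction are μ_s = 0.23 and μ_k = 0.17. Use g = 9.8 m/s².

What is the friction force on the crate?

Vertical equilibrium gives N = m g + P sin α = 479.3 N.
For equilibrium, f = P cos α = 184×cos 12° = 180 N.
The static-friction limit is μ_s N = 110.2 N.
180 > 110.2 N → the crate slides; f = μ_k N = 0.17×479.3 = 81.5 N.

f ≈ 81.5 N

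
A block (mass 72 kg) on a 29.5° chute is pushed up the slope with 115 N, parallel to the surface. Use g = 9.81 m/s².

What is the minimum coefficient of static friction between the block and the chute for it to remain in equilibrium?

N = m g cos θ = 614.7 N.
Friction must make up the shortfall along the incline: f = m g sin θ − P = 347.8 − 115 = 232.8 N.
At the threshold f = μ_s N, so μ_s,min = 232.8/614.7 = 0.379.

μ_s,min ≈ 0.379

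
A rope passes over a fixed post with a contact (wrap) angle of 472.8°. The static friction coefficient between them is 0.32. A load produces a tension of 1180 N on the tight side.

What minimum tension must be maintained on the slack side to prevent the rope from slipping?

T_min ≈ 84.2 N

Capstan equation at impending slip: T_tight/T_slack = e^{μβ}.
β = 472.8° = 8.252 rad; e^{μβ} = e^{0.32×8.252} = 14.02.
T_slack = T_tight / e^{μβ} = 1180 / 14.02 = 84.2 N.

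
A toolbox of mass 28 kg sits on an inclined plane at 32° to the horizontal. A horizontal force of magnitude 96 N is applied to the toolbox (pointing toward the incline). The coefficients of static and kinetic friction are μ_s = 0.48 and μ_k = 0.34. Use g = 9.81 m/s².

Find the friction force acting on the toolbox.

The horizontal push has a component P sin θ into the surface, so N = m g cos θ + P sin θ = 232.9 + 50.87 = 283.8 N.
Along the incline, the net driving force (taking up-slope positive) is P cos θ − m g sin θ = 81.41 − 145.6 = -64.15 N, so equilibrium requires friction f = 64.15 N (up-slope).
Maximum static friction: μ_s N = 0.48 × 283.8 = 136.2 N.
|f_req| = 64.15 ≤ 136.2 N → the toolbox is in equilibrium; friction equals the required value.

f ≈ 64.1 N (up the incline)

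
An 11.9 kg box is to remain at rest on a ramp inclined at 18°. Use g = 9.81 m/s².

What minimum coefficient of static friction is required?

At the slip threshold m g sin θ = μ_s m g cos θ, so μ_s,min = tan θ.
μ_s,min = tan 18° = 0.325.

μ_s,min ≈ 0.325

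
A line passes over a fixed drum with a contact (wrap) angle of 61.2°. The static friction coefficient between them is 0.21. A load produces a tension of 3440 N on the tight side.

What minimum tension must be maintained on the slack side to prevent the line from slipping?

Capstan equation at impending slip: T_tight/T_slack = e^{μβ}.
β = 61.2° = 1.068 rad; e^{μβ} = e^{0.21×1.068} = 1.251.
T_slack = T_tight / e^{μβ} = 3440 / 1.251 = 2750 N.

T_min ≈ 2750 N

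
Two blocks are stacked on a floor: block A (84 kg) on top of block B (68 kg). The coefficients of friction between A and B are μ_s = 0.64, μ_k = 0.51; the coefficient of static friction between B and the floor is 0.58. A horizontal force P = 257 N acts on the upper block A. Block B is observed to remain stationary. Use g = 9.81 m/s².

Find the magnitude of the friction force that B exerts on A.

f ≈ 257 N

The normal force B exerts on A is simply A's weight, N₁ = 824 N.
Maximum static friction on A from B: μ_s N₁ = 0.64×824 = 527.4 N.
Since P = 257 N ≤ 527.4 N, A does not slip on B; friction on A equals P = 257 N.
By Newton's third law B feels 257 N forward from A. With B stationary, the floor's static friction on B balances it: f₂ = 257 N (well within μ_s(m_A+m_B)g = 864.8 N).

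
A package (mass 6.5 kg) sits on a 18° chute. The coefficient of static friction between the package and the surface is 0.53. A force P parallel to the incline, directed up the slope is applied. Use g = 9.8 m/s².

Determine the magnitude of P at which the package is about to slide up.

At impending motion up the slope, friction acts down-slope at its limit: f = μ_s N.
P is parallel to the surface, so N = m g cos θ = 60.6 N.
Along the incline: P = m g sin θ + μ_s N = 19.7 + 0.53×60.6 = 51.8 N.

P ≈ 51.8 N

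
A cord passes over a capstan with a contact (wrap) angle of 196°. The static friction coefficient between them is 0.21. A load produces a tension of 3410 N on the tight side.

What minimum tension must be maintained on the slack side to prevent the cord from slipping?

T_min ≈ 1660 N

Capstan equation at impending slip: T_tight/T_slack = e^{μβ}.
β = 196° = 3.421 rad; e^{μβ} = e^{0.21×3.421} = 2.051.
T_slack = T_tight / e^{μβ} = 3410 / 2.051 = 1660 N.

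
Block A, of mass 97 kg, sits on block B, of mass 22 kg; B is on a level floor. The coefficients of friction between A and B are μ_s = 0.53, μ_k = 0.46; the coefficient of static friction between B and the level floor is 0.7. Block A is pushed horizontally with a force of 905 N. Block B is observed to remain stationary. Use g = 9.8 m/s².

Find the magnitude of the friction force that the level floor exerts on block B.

Between the blocks, N₁ = m_A g = 950.6 N.
Maximum static friction on A from B: μ_s N₁ = 0.53×950.6 = 503.8 N.
P = 905 N exceeds that limit, so A slips over B and the interface friction becomes kinetic: f₁ = μ_k N₁ = 0.46×950.6 = 437 N.
B experiences an equal 437 N forward from A (third law). B is in equilibrium, so the floor supplies f₂ = 437 N of static friction (limit μ_s(m_A+m_B)g = 816.3 N, not exceeded).

f ≈ 437 N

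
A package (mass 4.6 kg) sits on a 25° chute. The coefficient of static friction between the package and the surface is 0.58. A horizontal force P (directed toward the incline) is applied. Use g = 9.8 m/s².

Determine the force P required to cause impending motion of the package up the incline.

P ≈ 64.7 N

At impending motion up the slope, friction acts down-slope at its limit: f = μ_s N.
Perpendicular to the incline: N = m g cos θ + P sin θ.
Along the incline: P cos θ = m g sin θ + μ_s N = m g sin θ + μ_s (m g cos θ + P sin θ).
Solving, P (cos θ − μ_s sin θ) = m g (sin θ + μ_s cos θ), so P = 4.6×9.8×(sin 25° + 0.58 cos 25°)/(cos 25° − 0.58 sin 25°) = 45.1×0.9483/0.6612 = 64.7 N.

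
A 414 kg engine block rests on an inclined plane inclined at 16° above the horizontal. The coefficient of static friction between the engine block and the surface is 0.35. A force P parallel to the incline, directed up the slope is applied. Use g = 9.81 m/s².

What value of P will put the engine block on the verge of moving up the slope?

At impending motion up the slope, friction acts down-slope at its limit: f = μ_s N.
P is parallel to the surface, so N = m g cos θ = 3900 N.
Along the incline: P = m g sin θ + μ_s N = 1120 + 0.35×3900 = 2490 N.

P ≈ 2490 N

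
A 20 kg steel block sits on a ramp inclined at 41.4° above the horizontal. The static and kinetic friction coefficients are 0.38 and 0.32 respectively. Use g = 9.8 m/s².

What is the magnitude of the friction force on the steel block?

f ≈ 47 N (up the incline)

Perpendicular to the surface, N = m g cos θ = 20·9.8·cos 41.4° = 147 N.
Along the slope the weight component is m g sin θ = 129.6 N; friction must supply exactly this, acting up-slope.
Static friction can supply at most μ_s N = 55.87 N.
|129.6| exceeds 55.87 N, so the steel block slips down-slope; friction is kinetic, f = μ_k N = 0.32×147 = 47 N.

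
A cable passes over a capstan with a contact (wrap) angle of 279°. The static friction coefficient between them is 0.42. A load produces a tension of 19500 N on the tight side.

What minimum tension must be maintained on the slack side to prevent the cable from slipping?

Capstan equation at impending slip: T_tight/T_slack = e^{μβ}.
β = 279° = 4.869 rad; e^{μβ} = e^{0.42×4.869} = 7.731.
T_slack = T_tight / e^{μβ} = 19500 / 7.731 = 2520 N.

T_min ≈ 2520 N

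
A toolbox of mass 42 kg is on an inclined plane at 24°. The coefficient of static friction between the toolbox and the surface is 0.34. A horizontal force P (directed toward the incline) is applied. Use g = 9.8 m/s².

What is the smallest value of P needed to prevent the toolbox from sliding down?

P_min ≈ 37.6 N

The toolbox tends to slide down (tan θ > μ_s), so at the point of impending slip friction acts up-slope at its limit: f = μ_s N.
Perpendicular to the incline: N = m g cos θ + P sin θ.
Along the incline: P cos θ + μ_s N = m g sin θ, i.e. P cos θ + μ_s (m g cos θ + P sin θ) = m g sin θ.
Solving, P (cos θ + μ_s sin θ) = m g (sin θ − μ_s cos θ), so P = 412×0.09613/1.052 = 37.6 N.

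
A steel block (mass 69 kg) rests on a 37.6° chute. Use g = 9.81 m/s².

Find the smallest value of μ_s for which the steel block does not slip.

μ_s,min ≈ 0.77

At the slip threshold m g sin θ = μ_s m g cos θ, so μ_s,min = tan θ.
μ_s,min = tan 37.6° = 0.77.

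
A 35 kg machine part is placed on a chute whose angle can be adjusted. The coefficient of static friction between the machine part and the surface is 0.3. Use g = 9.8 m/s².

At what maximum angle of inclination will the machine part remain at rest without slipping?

θ_max ≈ 16.7°

At the slip threshold, m g sin θ = μ_s · m g cos θ, so tan θ = μ_s.
θ_max = arctan(0.3) = 16.7°.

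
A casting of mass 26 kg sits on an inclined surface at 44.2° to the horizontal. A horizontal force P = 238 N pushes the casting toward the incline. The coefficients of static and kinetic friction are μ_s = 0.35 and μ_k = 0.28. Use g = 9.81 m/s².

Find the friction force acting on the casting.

f ≈ 7.19 N (up the incline)

The horizontal push has a component P sin θ into the surface, so N = m g cos θ + P sin θ = 182.9 + 165.9 = 348.8 N.
Along the incline, the net driving force (taking up-slope positive) is P cos θ − m g sin θ = 170.6 − 177.8 = -7.194 N, so equilibrium requires friction f = 7.194 N (up-slope).
The limit of static friction is μ_s N = 122.1 N.
Since 7.194 N is within the 122.1 N limit, the casting stays put and friction is exactly 7.19 N.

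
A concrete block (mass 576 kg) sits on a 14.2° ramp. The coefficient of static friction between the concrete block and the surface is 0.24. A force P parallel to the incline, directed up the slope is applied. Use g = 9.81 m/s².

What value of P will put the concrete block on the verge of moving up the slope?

At impending motion up the slope, friction acts down-slope at its limit: f = μ_s N.
P is parallel to the surface, so N = m g cos θ = 5480 N.
Along the incline: P = m g sin θ + μ_s N = 1390 + 0.24×5480 = 2700 N.

P ≈ 2700 N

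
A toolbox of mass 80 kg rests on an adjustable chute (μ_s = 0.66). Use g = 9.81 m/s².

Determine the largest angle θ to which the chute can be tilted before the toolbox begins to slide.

At the slip threshold, m g sin θ = μ_s · m g cos θ, so tan θ = μ_s.
θ_max = arctan(0.66) = 33.4°.

θ_max ≈ 33.4°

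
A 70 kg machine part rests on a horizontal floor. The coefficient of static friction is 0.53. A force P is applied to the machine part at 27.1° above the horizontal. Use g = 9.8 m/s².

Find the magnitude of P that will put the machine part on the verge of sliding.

P ≈ 321 N

N = m g − P sin α (the pull lifts the machine part).
At impending slip, P cos α = μ_s N = μ_s (m g − P sin α).
Solving: P (cos α + μ_s sin α) = μ_s m g → P = 0.53×686/(cos 27.1° + 0.53 sin 27.1°) = 364/1.132 = 321 N.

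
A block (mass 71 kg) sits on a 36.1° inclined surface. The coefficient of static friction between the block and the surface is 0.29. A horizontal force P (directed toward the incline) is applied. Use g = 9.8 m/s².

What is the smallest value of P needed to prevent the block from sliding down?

P_min ≈ 252 N

The block tends to slide down (tan θ > μ_s), so at the point of impending slip friction acts up-slope at its limit: f = μ_s N.
Perpendicular to the incline: N = m g cos θ + P sin θ.
Along the incline: P cos θ + μ_s N = m g sin θ, i.e. P cos θ + μ_s (m g cos θ + P sin θ) = m g sin θ.
Solving, P (cos θ + μ_s sin θ) = m g (sin θ − μ_s cos θ), so P = 696×0.3549/0.9789 = 252 N.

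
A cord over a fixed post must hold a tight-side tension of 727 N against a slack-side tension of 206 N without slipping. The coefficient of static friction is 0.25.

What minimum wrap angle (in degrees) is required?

β_min ≈ 289°

T₂/T₁ = e^{μβ} → β = ln(T₂/T₁)/μ.
β = ln(727/206)/0.25 = 1.261/0.25 = 5.044 rad.
In degrees: β = 5.044 × 180/π = 289°.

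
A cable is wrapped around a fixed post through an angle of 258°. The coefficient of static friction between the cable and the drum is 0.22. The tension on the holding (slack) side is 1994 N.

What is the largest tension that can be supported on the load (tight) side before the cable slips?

T_max ≈ 5370 N

At impending slip the capstan equation gives T₂/T₁ = e^{μβ} with β in radians.
β = 258° × π/180 = 4.503 rad.
e^{μβ} = e^{0.22×4.503} = 2.693.
T₂ = T₁ · e^{μβ} = 1994 × 2.693 = 5370 N.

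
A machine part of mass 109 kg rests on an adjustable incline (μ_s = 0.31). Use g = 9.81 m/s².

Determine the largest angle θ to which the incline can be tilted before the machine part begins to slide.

θ_max ≈ 17.2°

At the slip threshold, m g sin θ = μ_s · m g cos θ, so tan θ = μ_s.
θ_max = arctan(0.31) = 17.2°.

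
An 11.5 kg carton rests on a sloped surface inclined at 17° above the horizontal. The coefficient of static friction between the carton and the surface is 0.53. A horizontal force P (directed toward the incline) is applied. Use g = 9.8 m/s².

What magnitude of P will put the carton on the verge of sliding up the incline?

P ≈ 112 N

At impending motion up the slope, friction acts down-slope at its limit: f = μ_s N.
Perpendicular to the incline: N = m g cos θ + P sin θ.
Along the incline: P cos θ = m g sin θ + μ_s N = m g sin θ + μ_s (m g cos θ + P sin θ).
Solving, P (cos θ − μ_s sin θ) = m g (sin θ + μ_s cos θ), so P = 11.5×9.8×(sin 17° + 0.53 cos 17°)/(cos 17° − 0.53 sin 17°) = 113×0.7992/0.8013 = 112 N.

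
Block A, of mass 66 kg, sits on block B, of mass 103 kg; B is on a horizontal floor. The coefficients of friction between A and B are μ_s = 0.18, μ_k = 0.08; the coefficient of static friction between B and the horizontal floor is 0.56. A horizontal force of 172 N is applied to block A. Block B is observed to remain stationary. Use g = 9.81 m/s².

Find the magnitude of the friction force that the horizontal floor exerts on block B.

The normal force B exerts on A is simply A's weight, N₁ = 647.5 N.
Maximum static friction on A from B: μ_s N₁ = 0.18×647.5 = 116.5 N.
P = 172 N exceeds that limit, so A slips over B and the interface friction becomes kinetic: f₁ = μ_k N₁ = 0.08×647.5 = 51.8 N.
By Newton's third law B feels 51.8 N forward from A. With B stationary, the floor's static friction on B balances it: f₂ = 51.8 N (well within μ_s(m_A+m_B)g = 928.4 N).

f ≈ 51.8 N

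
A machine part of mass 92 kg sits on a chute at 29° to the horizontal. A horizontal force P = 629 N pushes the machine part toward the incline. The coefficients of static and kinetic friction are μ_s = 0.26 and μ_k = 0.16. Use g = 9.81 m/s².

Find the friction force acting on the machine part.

The horizontal push has a component P sin θ into the surface, so N = m g cos θ + P sin θ = 789.4 + 304.9 = 1094 N.
Along the incline, the net driving force (taking up-slope positive) is P cos θ − m g sin θ = 550.1 − 437.6 = 112.6 N, so equilibrium requires friction f = -112.6 N (down-slope).
The limit of static friction is μ_s N = 284.5 N.
Since 112.6 N is within the 284.5 N limit, the machine part stays put and friction is exactly 113 N.

f ≈ 113 N (down the incline)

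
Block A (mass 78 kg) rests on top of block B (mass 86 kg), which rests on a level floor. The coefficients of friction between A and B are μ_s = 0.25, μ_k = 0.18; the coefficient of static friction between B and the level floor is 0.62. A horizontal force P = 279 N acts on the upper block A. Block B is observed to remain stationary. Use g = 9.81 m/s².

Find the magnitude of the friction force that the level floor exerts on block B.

The normal force B exerts on A is simply A's weight, N₁ = 765.2 N.
Maximum static friction on A from B: μ_s N₁ = 0.25×765.2 = 191.3 N.
Since P = 279 N > 191.3 N, A slides on B; the A–B friction is kinetic: f₁ = μ_k N₁ = 0.18×765.2 = 138 N.
B experiences an equal 138 N forward from A (third law). B is in equilibrium, so the floor supplies f₂ = 138 N of static friction (limit μ_s(m_A+m_B)g = 997.5 N, not exceeded).

f ≈ 138 N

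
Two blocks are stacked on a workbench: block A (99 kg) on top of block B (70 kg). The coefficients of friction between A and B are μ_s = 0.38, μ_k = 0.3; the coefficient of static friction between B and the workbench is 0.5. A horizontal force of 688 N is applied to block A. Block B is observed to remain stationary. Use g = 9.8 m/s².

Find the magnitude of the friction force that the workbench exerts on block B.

f ≈ 291 N

The normal force B exerts on A is simply A's weight, N₁ = 970.2 N.
Maximum static friction on A from B: μ_s N₁ = 0.38×970.2 = 368.7 N.
P = 688 N exceeds that limit, so A slips over B and the interface friction becomes kinetic: f₁ = μ_k N₁ = 0.3×970.2 = 291 N.
B experiences an equal 291 N forward from A (third law). B is in equilibrium, so the floor supplies f₂ = 291 N of static friction (limit μ_s(m_A+m_B)g = 828.1 N, not exceeded).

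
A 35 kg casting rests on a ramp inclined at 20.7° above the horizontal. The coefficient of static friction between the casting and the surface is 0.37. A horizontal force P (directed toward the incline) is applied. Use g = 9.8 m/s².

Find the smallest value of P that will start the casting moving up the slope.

At impending motion up the slope, friction acts down-slope at its limit: f = μ_s N.
Perpendicular to the incline: N = m g cos θ + P sin θ.
Along the incline: P cos θ = m g sin θ + μ_s N = m g sin θ + μ_s (m g cos θ + P sin θ).
Solving, P (cos θ − μ_s sin θ) = m g (sin θ + μ_s cos θ), so P = 35×9.8×(sin 20.7° + 0.37 cos 20.7°)/(cos 20.7° − 0.37 sin 20.7°) = 343×0.6996/0.8047 = 298 N.

P ≈ 298 N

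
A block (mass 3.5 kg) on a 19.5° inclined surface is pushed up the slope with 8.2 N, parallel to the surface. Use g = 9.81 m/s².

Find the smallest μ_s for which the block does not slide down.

N = m g cos θ = 32.37 N.
Friction must make up the shortfall along the incline: f = m g sin θ − P = 11.46 − 8.2 = 3.261 N.
At the threshold f = μ_s N, so μ_s,min = 3.261/32.37 = 0.101.

μ_s,min ≈ 0.101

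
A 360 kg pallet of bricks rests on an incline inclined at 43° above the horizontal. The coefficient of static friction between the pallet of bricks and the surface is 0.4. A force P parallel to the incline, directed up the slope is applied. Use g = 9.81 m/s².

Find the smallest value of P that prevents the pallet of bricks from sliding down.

The pallet of bricks tends to slide down (tan θ > μ_s), so at the point of impending slip friction acts up-slope at its limit: f = μ_s N.
P is parallel to the surface, so N = m g cos θ = 2580 N.
Along the incline: P + μ_s N = m g sin θ, so P = 2410 − 0.4×2580 = 1380 N.

P_min ≈ 1380 N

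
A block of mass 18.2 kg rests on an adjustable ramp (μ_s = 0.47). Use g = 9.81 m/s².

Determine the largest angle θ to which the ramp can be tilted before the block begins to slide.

At the slip threshold, m g sin θ = μ_s · m g cos θ, so tan θ = μ_s.
θ_max = arctan(0.47) = 25.2°.

θ_max ≈ 25.2°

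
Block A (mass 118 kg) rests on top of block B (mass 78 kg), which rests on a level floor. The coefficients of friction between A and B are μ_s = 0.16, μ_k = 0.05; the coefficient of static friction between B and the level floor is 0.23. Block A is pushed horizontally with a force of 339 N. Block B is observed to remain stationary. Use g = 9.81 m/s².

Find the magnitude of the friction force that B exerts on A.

f ≈ 57.9 N

The normal force B exerts on A is simply A's weight, N₁ = 1158 N.
So the A–B interface can sustain at most μ_s N₁ = 185.2 N of static friction.
Since P = 339 N > 185.2 N, A slides on B; the A–B friction is kinetic: f₁ = μ_k N₁ = 0.05×1158 = 57.9 N.
B experiences an equal 57.9 N forward from A (third law). B is in equilibrium, so the floor supplies f₂ = 57.9 N of static friction (limit μ_s(m_A+m_B)g = 442.2 N, not exceeded).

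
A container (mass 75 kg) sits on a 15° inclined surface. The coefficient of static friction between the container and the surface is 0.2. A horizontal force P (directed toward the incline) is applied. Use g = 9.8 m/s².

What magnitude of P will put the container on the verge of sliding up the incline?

At impending motion up the slope, friction acts down-slope at its limit: f = μ_s N.
Perpendicular to the incline: N = m g cos θ + P sin θ.
Along the incline: P cos θ = m g sin θ + μ_s N = m g sin θ + μ_s (m g cos θ + P sin θ).
Solving, P (cos θ − μ_s sin θ) = m g (sin θ + μ_s cos θ), so P = 75×9.8×(sin 15° + 0.2 cos 15°)/(cos 15° − 0.2 sin 15°) = 735×0.452/0.9142 = 363 N.

P ≈ 363 N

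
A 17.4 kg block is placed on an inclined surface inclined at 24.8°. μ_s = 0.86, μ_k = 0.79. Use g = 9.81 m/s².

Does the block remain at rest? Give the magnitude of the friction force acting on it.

N = m g cos θ = 155 N.
Down-slope weight component: m g sin θ = 71.6 N.
μ_s N = 133 N.
71.6 ≤ 133 N, so it stays put; friction = 71.6 N.

f ≈ 71.6 N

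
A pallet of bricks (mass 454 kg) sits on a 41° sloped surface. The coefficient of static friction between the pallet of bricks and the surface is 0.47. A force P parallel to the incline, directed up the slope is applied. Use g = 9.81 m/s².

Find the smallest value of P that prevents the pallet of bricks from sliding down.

The pallet of bricks tends to slide down (tan θ > μ_s), so at the point of impending slip friction acts up-slope at its limit: f = μ_s N.
P is parallel to the surface, so N = m g cos θ = 3360 N.
Along the incline: P + μ_s N = m g sin θ, so P = 2920 − 0.47×3360 = 1340 N.

P_min ≈ 1340 N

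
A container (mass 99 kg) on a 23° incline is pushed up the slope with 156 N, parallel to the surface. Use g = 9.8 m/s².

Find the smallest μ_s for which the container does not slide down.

N = m g cos θ = 893.1 N.
Friction must make up the shortfall along the incline: f = m g sin θ − P = 379.1 − 156 = 223.1 N.
At the threshold f = μ_s N, so μ_s,min = 223.1/893.1 = 0.25.

μ_s,min ≈ 0.25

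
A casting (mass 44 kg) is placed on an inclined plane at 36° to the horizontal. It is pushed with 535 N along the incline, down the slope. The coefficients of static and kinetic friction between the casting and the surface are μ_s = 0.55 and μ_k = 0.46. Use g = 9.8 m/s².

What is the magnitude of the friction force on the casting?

f ≈ 160 N (up the incline)

Normal force: N = m g cos θ = 44 × 9.8 × cos 36° = 348.8 N.
The friction needed for equilibrium is m g sin θ + P = 253.5 + 535 = 788.5 N, measured positive up-slope.
Maximum static friction available: μ_s N = 0.55 × 348.8 = 191.9 N.
Since |788.5| > 191.9 N, static friction cannot hold it; the casting slides down the incline and kinetic friction applies: f = μ_k N = 0.46 × 348.8 = 160 N.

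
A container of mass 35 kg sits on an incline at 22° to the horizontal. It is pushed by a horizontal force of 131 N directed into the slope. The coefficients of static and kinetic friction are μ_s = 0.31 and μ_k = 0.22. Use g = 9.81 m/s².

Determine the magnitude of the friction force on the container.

f ≈ 7.16 N (up the incline)

The horizontal push has a component P sin θ into the surface, so N = m g cos θ + P sin θ = 318.3 + 49.07 = 367.4 N.
Parallel to the incline: P cos θ − m g sin θ = 121.5 − 128.6 = -7.16 N; the friction needed to balance this is 7.16 N acting up the slope.
The limit of static friction is μ_s N = 113.9 N.
Since 7.16 N is within the 113.9 N limit, the container stays put and friction is exactly 7.16 N.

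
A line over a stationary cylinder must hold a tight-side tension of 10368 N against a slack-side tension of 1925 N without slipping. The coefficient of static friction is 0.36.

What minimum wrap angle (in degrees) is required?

β_min ≈ 268°

T₂/T₁ = e^{μβ} → β = ln(T₂/T₁)/μ.
β = ln(10368/1925)/0.36 = 1.684/0.36 = 4.677 rad.
In degrees: β = 4.677 × 180/π = 268°.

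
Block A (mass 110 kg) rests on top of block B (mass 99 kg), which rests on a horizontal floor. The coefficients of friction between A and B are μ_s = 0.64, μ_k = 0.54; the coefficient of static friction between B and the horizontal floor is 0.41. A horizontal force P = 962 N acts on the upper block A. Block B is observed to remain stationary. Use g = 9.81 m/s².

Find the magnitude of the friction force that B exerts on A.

The normal force B exerts on A is simply A's weight, N₁ = 1079 N.
Maximum static friction on A from B: μ_s N₁ = 0.64×1079 = 690.6 N.
P = 962 N exceeds that limit, so A slips over B and the interface friction becomes kinetic: f₁ = μ_k N₁ = 0.54×1079 = 583 N.
B experiences an equal 583 N forward from A (third law). B is in equilibrium, so the floor supplies f₂ = 583 N of static friction (limit μ_s(m_A+m_B)g = 840.6 N, not exceeded).

f ≈ 583 N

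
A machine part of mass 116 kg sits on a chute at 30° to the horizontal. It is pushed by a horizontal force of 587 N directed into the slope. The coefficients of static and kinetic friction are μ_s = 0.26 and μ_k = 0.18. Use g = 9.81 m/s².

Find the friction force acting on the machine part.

Normal direction: N = m g cos θ + P sin θ = 1279 N.
Along the incline, the net driving force (taking up-slope positive) is P cos θ − m g sin θ = 508.4 − 569 = -60.62 N, so equilibrium requires friction f = 60.62 N (up-slope).
The limit of static friction is μ_s N = 332.5 N.
|f_req| = 60.62 ≤ 332.5 N → the machine part is in equilibrium; friction equals the required value.

f ≈ 60.6 N (up the incline)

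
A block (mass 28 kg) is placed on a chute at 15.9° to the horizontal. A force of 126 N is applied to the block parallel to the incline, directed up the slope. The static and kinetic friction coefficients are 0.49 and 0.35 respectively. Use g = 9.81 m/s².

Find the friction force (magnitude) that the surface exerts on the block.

f ≈ 50.7 N (down the incline)

Normal force: N = m g cos θ = 28 × 9.81 × cos 15.9° = 264.2 N.
The friction needed for equilibrium is m g sin θ − P = 75.25 − 126 = -50.75 N, measured positive up-slope.
Maximum static friction available: μ_s N = 0.49 × 264.2 = 129.4 N.
Since |-50.75| ≤ 129.4 N, the block remains in static equilibrium and friction takes exactly the required value.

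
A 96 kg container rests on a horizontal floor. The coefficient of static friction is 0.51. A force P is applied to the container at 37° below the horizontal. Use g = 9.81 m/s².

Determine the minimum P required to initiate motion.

N = m g + P sin α (the push presses the container into the horizontal floor).
At impending slip, P cos α = μ_s N = μ_s (m g + P sin α).
Solving: P (cos α − μ_s sin α) = μ_s m g → P = 0.51×942/(cos 37° − 0.51 sin 37°) = 480/0.4917 = 977 N.

P ≈ 977 N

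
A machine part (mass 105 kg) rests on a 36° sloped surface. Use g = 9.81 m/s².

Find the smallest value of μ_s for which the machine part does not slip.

μ_s,min ≈ 0.727

At the slip threshold m g sin θ = μ_s m g cos θ, so μ_s,min = tan θ.
μ_s,min = tan 36° = 0.727.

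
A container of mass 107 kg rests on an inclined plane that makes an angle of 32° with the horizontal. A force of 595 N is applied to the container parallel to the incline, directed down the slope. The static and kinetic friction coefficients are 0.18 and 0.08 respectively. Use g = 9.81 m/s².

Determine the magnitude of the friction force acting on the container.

Normal force: N = m g cos θ = 107 × 9.81 × cos 32° = 890.2 N.
Parallel to the incline, ΣF = 0 gives f = m g sin θ + P = 556.2 + 595 = 1151 N (up-slope positive).
Static friction can supply at most μ_s N = 160.2 N.
Since |1151| > 160.2 N, static friction cannot hold it; the container slides down the incline and kinetic friction applies: f = μ_k N = 0.08 × 890.2 = 71.2 N.

f ≈ 71.2 N (up the incline)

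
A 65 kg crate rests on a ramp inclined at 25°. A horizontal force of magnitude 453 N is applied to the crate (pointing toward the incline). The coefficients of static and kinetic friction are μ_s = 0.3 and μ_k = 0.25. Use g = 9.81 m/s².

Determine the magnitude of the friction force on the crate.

f ≈ 141 N (down the incline)

The horizontal push has a component P sin θ into the surface, so N = m g cos θ + P sin θ = 577.9 + 191.4 = 769.4 N.
Along the incline, the net driving force (taking up-slope positive) is P cos θ − m g sin θ = 410.6 − 269.5 = 141.1 N, so equilibrium requires friction f = -141.1 N (down-slope).
The limit of static friction is μ_s N = 230.8 N.
|f_req| = 141.1 ≤ 230.8 N → the crate is in equilibrium; friction equals the required value.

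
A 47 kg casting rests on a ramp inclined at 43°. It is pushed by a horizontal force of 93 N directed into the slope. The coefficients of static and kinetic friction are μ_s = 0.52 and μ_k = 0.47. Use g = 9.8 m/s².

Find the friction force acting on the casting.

Normal direction: N = m g cos θ + P sin θ = 400.3 N.
Parallel to the incline: P cos θ − m g sin θ = 68.02 − 314.1 = -246.1 N; the friction needed to balance this is 246.1 N acting up the slope.
Maximum static friction: μ_s N = 0.52 × 400.3 = 208.1 N.
|f_req| = 246.1 > 208.1 N → the casting slides down the incline; f = μ_k N = 0.47 × 400.3 = 188 N.

f ≈ 188 N (up the incline)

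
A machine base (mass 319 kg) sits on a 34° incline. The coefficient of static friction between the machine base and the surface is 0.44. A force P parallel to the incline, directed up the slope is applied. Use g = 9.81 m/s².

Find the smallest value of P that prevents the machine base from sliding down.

The machine base tends to slide down (tan θ > μ_s), so at the point of impending slip friction acts up-slope at its limit: f = μ_s N.
P is parallel to the surface, so N = m g cos θ = 2590 N.
Along the incline: P + μ_s N = m g sin θ, so P = 1750 − 0.44×2590 = 608 N.

P_min ≈ 608 N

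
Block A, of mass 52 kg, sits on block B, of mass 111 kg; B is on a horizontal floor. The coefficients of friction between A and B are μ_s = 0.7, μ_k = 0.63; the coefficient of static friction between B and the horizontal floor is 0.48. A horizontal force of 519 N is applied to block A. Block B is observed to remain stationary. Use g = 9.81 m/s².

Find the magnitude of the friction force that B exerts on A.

The normal force B exerts on A is simply A's weight, N₁ = 510.1 N.
So the A–B interface can sustain at most μ_s N₁ = 357.1 N of static friction.
P = 519 N exceeds that limit, so A slips over B and the interface friction becomes kinetic: f₁ = μ_k N₁ = 0.63×510.1 = 321 N.
By Newton's third law B feels 321 N forward from A. With B stationary, the floor's static friction on B balances it: f₂ = 321 N (well within μ_s(m_A+m_B)g = 767.5 N).

f ≈ 321 N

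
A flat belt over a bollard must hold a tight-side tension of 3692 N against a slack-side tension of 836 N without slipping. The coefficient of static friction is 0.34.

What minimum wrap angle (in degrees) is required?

T₂/T₁ = e^{μβ} → β = ln(T₂/T₁)/μ.
β = ln(3692/836)/0.34 = 1.485/0.34 = 4.369 rad.
In degrees: β = 4.369 × 180/π = 250°.

β_min ≈ 250°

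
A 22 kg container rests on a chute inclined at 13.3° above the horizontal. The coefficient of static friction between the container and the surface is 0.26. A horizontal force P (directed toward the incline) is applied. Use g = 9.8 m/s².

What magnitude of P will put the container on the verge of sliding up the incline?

At impending motion up the slope, friction acts down-slope at its limit: f = μ_s N.
Perpendicular to the incline: N = m g cos θ + P sin θ.
Along the incline: P cos θ = m g sin θ + μ_s N = m g sin θ + μ_s (m g cos θ + P sin θ).
Solving, P (cos θ − μ_s sin θ) = m g (sin θ + μ_s cos θ), so P = 22×9.8×(sin 13.3° + 0.26 cos 13.3°)/(cos 13.3° − 0.26 sin 13.3°) = 216×0.4831/0.9134 = 114 N.

P ≈ 114 N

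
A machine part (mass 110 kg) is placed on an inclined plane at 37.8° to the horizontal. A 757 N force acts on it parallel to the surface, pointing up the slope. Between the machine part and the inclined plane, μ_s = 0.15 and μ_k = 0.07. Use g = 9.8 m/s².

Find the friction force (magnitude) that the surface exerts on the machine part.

Perpendicular to the surface, N = m g cos θ = 110·9.8·cos 37.8° = 851.8 N.
Parallel to the incline, ΣF = 0 gives f = m g sin θ − P = 660.7 − 757 = -96.29 N (up-slope positive).
Maximum static friction available: μ_s N = 0.15 × 851.8 = 127.8 N.
Since |-96.29| ≤ 127.8 N, static friction is sufficient; f equals the required value, not μ_s N.

f ≈ 96.3 N (down the incline)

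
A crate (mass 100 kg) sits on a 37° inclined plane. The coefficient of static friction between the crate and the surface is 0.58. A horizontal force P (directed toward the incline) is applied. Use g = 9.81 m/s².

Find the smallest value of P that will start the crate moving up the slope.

P ≈ 2320 N

At impending motion up the slope, friction acts down-slope at its limit: f = μ_s N.
Perpendicular to the incline: N = m g cos θ + P sin θ.
Along the incline: P cos θ = m g sin θ + μ_s N = m g sin θ + μ_s (m g cos θ + P sin θ).
Solving, P (cos θ − μ_s sin θ) = m g (sin θ + μ_s cos θ), so P = 100×9.81×(sin 37° + 0.58 cos 37°)/(cos 37° − 0.58 sin 37°) = 981×1.065/0.4496 = 2320 N.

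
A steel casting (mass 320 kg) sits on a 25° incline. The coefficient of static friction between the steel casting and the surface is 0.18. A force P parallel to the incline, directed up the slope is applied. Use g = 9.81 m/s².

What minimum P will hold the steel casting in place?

P_min ≈ 815 N

The steel casting tends to slide down (tan θ > μ_s), so at the point of impending slip friction acts up-slope at its limit: f = μ_s N.
P is parallel to the surface, so N = m g cos θ = 2850 N.
Along the incline: P + μ_s N = m g sin θ, so P = 1330 − 0.18×2850 = 815 N.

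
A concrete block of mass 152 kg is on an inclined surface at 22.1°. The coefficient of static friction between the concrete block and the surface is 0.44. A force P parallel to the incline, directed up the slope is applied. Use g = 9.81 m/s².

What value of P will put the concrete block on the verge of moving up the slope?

At impending motion up the slope, friction acts down-slope at its limit: f = μ_s N.
P is parallel to the surface, so N = m g cos θ = 1380 N.
Along the incline: P = m g sin θ + μ_s N = 561 + 0.44×1380 = 1170 N.

P ≈ 1170 N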